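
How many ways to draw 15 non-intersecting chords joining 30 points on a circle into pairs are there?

Pairing 30 circle points by 15 non-crossing chords gives C_15 matchings.
C_15 = 9694845.

9694845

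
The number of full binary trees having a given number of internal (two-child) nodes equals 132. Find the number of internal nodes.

Full binary trees with n internal nodes are counted by C_n. Since C_6 = 132, the index is 6.

6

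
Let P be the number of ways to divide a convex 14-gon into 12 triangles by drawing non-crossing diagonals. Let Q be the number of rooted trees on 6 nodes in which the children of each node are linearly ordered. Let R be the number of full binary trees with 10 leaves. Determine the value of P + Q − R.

Triangulations of a convex m-gon are counted by C_{m−2}; with m = 14 this is C_12. So P = C_12 = 208012.
Rooted ordered (plane) trees on m nodes have m−1 edges and are counted by C_{m−1}; m = 6 gives C_5. So Q = C_5 = 42.
Full binary trees with 10 leaves have 10−1 = 9 internal nodes, so there are C_9 of them. So R = C_9 = 4862.
P + Q − R = 208012 + 42 − 4862 = 203192.

203192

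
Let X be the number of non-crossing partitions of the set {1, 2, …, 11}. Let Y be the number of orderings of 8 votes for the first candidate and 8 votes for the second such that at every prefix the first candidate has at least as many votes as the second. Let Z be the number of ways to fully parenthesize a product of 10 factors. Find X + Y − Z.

The non-crossing partitions of [11] form a lattice of size C_11. So X = C_11 = 58786.
Ballot sequences with n votes each where one side never trails are Dyck words, counted by C_n; here n = 8. So Y = C_8 = 1430.
Parenthesizations of m factors correspond to full binary trees with m leaves, counted by C_{m−1}; m = 10 gives C_9. So Z = C_9 = 4862.
X + Y − Z = 58786 + 1430 − 4862 = 55354.

55354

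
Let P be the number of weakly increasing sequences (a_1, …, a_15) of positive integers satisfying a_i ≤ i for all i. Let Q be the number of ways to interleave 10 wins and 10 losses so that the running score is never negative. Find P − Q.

9678049

Such sub-staircase sequences of length n are counted by C_n; here n = 15. So P = C_15 = 9694845.
Reading a vote for the leader as '(' and for the other as ')' turns such a sequence into a balanced string of 10 pairs, so the count is C_10. So Q = C_10 = 16796.
P − Q = 9694845 − 16796 = 9678049.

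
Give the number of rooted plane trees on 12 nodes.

Rooted ordered (plane) trees on m nodes have m−1 edges and are counted by C_{m−1}; m = 12 gives C_11.
C_11 = C_10 · 2(2·10+1)/(10+2) = 16796 · 42/12 = 58786.

58786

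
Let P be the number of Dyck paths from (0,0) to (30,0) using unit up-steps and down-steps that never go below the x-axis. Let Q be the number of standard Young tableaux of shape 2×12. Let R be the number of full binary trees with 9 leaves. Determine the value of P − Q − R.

A Dyck path with 15 up-steps and 15 down-steps has semilength 15, so there are C_15 of them. So P = C_15 = 9694845.
By the hook-length formula (or a Dyck-path bijection), SYT of shape 2×12 number C_12. So Q = C_12 = 208012.
A full binary tree with L leaves has L−1 internal nodes and is counted by C_{L−1}; L = 9 gives C_8. So R = C_8 = 1430.
P − Q − R = 9694845 − 208012 − 1430 = 9485403.

9485403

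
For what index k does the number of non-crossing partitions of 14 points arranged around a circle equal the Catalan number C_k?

14

Non-crossing partitions of an n-element set are counted by C_n; here n = 14.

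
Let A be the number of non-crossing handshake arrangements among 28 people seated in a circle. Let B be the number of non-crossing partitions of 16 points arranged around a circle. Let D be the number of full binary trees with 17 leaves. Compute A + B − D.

2674440

Non-crossing handshake pairings of 2n people are counted by C_n; 28 people gives n = 14. So A = C_14 = 2674440.
The non-crossing partitions of [16] form a lattice of size C_16. So B = C_16 = 35357670.
A full binary tree with L leaves has L−1 internal nodes and is counted by C_{L−1}; L = 17 gives C_16. So D = C_16 = 35357670.
A + B − D = 2674440 + 35357670 − 35357670 = 2674440.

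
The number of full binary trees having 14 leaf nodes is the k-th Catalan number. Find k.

A full binary tree with L leaves has L−1 internal nodes and is counted by C_{L−1}; L = 14 gives C_13.

13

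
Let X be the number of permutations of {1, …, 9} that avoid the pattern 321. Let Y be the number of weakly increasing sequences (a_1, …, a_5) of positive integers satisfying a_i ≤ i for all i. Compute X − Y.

4820

For any fixed pattern of length 3, the pattern-avoiding permutations of [9] number C_9. So X = C_9 = 4862.
Weakly increasing sequences with a_i ≤ i biject with Dyck paths of semilength 5, so there are C_5. So Y = C_5 = 42.
X − Y = 4862 − 42 = 4820.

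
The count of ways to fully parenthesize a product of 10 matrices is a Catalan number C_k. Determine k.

9

Ways to associate a product of 10 factors correspond to binary trees on 10 leaves, so the count is C_9.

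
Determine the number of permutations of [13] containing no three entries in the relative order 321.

Permutations of [n] avoiding any single length-3 pattern are counted by C_n; here n = 13.
C_13 = C(26,13)/14 = 10400600/14 = 742900.

742900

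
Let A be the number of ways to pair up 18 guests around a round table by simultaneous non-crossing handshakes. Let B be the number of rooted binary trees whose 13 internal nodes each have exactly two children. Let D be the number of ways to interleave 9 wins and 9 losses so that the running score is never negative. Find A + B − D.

742900

Non-crossing handshake pairings of 2n people are counted by C_n; 18 people gives n = 9. So A = C_9 = 4862.
The number of full binary trees on 13 internal nodes is the Catalan number C_13. So B = C_13 = 742900.
Reading a vote for the leader as '(' and for the other as ')' turns such a sequence into a balanced string of 9 pairs, so the count is C_9. So D = C_9 = 4862.
A + B − D = 4862 + 742900 − 4862 = 742900.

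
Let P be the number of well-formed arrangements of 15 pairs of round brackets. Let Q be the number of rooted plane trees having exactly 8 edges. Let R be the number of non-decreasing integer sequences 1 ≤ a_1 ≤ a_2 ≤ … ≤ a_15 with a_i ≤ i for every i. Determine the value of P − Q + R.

19388260

A balanced arrangement of 15 bracket pairs is a Dyck word of semilength 15, so the count is C_15. So P = C_15 = 9694845.
A rooted plane tree with 8 edges has 9 nodes, and the count is C_8. So Q = C_8 = 1430.
Weakly increasing sequences with a_i ≤ i biject with Dyck paths of semilength 15, so there are C_15. So R = C_15 = 9694845.
P − Q + R = 9694845 − 1430 + 9694845 = 19388260.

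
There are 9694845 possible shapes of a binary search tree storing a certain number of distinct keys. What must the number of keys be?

15

Binary search tree shapes on n keys are counted by C_n. The Catalan number equal to 9694845 is C_15.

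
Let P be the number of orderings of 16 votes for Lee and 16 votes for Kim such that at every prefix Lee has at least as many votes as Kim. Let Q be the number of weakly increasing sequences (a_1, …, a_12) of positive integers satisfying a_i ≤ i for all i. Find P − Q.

Reading a vote for the leader as '(' and for the other as ')' turns such a sequence into a balanced string of 16 pairs, so the count is C_16. So P = C_16 = 35357670.
Such sub-staircase sequences of length n are counted by C_n; here n = 12. So Q = C_12 = 208012.
P − Q = 35357670 − 208012 = 35149658.

35149658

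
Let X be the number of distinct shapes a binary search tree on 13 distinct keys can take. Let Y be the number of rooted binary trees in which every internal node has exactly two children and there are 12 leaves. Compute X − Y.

There are C_n binary search tree shapes on n keys; with n = 13 that is C_13. So X = C_13 = 742900.
Full binary trees with 12 leaves have 12−1 = 11 internal nodes, so there are C_11 of them. So Y = C_11 = 58786.
X − Y = 742900 − 58786 = 684114.

684114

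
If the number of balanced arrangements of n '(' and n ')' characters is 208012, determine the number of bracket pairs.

12

Balanced strings of n bracket-pairs are counted by C_n. Since C_12 = 208012, the index is 12.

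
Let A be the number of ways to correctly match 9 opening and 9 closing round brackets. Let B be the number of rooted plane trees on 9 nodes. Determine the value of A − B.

3432

A balanced arrangement of 9 bracket pairs is a Dyck word of semilength 9, so the count is C_9. So A = C_9 = 4862.
A rooted plane tree on 9 nodes has 8 edges, and such trees are counted by C_8. So B = C_8 = 1430.
A − B = 4862 − 1430 = 3432.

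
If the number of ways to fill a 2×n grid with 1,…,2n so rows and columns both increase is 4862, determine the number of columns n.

Standard Young tableaux of shape 2×n are counted by C_n. Since C_9 = 4862, the index is 9.

9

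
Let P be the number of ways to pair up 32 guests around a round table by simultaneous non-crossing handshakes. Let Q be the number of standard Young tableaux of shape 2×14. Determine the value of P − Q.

32683230

Non-crossing handshake pairings of 2n people are counted by C_n; 32 people gives n = 16. So P = C_16 = 35357670.
By the hook-length formula (or a Dyck-path bijection), SYT of shape 2×14 number C_14. So Q = C_14 = 2674440.
P − Q = 35357670 − 2674440 = 32683230.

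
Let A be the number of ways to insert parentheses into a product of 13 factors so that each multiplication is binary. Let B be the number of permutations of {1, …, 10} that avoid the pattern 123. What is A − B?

Parenthesizations of m factors correspond to full binary trees with m leaves, counted by C_{m−1}; m = 13 gives C_12. So A = C_12 = 208012.
Permutations of [n] avoiding any single length-3 pattern are counted by C_n; here n = 10. So B = C_10 = 16796.
A − B = 208012 − 16796 = 191216.

191216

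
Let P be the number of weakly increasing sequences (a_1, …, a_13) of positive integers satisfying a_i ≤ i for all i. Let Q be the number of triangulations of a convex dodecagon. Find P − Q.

726104

Such sub-staircase sequences of length n are counted by C_n; here n = 13. So P = C_13 = 742900.
A convex 12-gon is triangulated into 10 triangles, and the number of such triangulations is the Catalan number C_{12−2} = C_10. So Q = C_10 = 16796.
P − Q = 742900 − 16796 = 726104.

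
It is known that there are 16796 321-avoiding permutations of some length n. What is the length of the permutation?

10

Permutations of [n] avoiding a fixed length-3 pattern are counted by C_n. The Catalan number equal to 16796 is C_10.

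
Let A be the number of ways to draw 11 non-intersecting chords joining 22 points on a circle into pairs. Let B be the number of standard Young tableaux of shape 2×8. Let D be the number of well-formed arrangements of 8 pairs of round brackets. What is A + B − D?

Non-crossing perfect matchings of 2n points on a circle are counted by C_n; with 22 points, n = 11. So A = C_11 = 58786.
Standard Young tableaux of shape 2×n are counted by C_n; here n = 8. So B = C_8 = 1430.
Balanced strings of n pairs of brackets are counted by C_n; here n = 8. So D = C_8 = 1430.
A + B − D = 58786 + 1430 − 1430 = 58786.

58786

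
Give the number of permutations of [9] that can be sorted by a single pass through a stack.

4862

Stack-sortable permutations are exactly the 231-avoiding ones, counted by C_n; here n = 9.
C_9 = 4862.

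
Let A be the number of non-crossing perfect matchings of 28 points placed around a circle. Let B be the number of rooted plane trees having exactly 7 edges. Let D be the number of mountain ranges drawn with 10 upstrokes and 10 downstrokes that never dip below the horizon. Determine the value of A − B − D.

Non-crossing perfect matchings of 2n points on a circle are counted by C_n; with 28 points, n = 14. So A = C_14 = 2674440.
Rooted ordered trees with n edges are counted by C_n; here n = 7. So B = C_7 = 429.
Dyck paths of semilength n (length 2n) are counted by C_n; here n = 10. So D = C_10 = 16796.
A − B − D = 2674440 − 429 − 16796 = 2657215.

2657215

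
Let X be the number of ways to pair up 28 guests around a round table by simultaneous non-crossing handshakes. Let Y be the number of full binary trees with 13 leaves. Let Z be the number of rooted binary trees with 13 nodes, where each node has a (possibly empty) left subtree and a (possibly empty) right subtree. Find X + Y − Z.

2139552

With 28 = 2·14 people, non-crossing handshake pairings are non-crossing perfect matchings on a circle, counted by C_14. So X = C_14 = 2674440.
A full binary tree with L leaves has L−1 internal nodes and is counted by C_{L−1}; L = 13 gives C_12. So Y = C_12 = 208012.
There are C_n binary search tree shapes on n keys; with n = 13 that is C_13. So Z = C_13 = 742900.
X + Y − Z = 2674440 + 208012 − 742900 = 2139552.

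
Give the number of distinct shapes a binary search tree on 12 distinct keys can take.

208012

Binary trees (left/right distinguished) on n nodes are counted by C_n; here n = 12.
C_12 = C_11 · 2(2·11+1)/(11+2) = 58786 · 46/13 = 208012.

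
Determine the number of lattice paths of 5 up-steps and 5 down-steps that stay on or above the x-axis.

Paths of 5 up- and 5 down-steps that never dip below the axis are Dyck paths; their count is C_5.
C_5 = C_4 · 2(2·4+1)/(4+2) = 14 · 18/6 = 42.

42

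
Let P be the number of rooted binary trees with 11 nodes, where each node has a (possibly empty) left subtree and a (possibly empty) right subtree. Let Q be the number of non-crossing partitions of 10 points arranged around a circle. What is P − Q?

41990

Rooted binary trees with 11 nodes (each child slot possibly empty) number C_11. So P = C_11 = 58786.
Non-crossing partitions of an n-element set are counted by C_n; here n = 10. So Q = C_10 = 16796.
P − Q = 58786 − 16796 = 41990.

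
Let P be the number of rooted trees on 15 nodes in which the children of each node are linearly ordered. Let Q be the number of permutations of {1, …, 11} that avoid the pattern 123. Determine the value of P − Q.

2615654

A rooted plane tree on 15 nodes has 14 edges, and such trees are counted by C_14. So P = C_14 = 2674440.
Permutations of [n] avoiding any single length-3 pattern are counted by C_n; here n = 11. So Q = C_11 = 58786.
P − Q = 2674440 − 58786 = 2615654.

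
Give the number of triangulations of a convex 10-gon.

Triangulations of a convex m-gon are counted by C_{m−2}; with m = 10 this is C_8.
C_8 = C(16,8)/9 = 12870/9 = 1430.

1430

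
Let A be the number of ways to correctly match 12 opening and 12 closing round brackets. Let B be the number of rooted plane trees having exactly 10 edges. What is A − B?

191216

A balanced arrangement of 12 bracket pairs is a Dyck word of semilength 12, so the count is C_12. So A = C_12 = 208012.
A rooted plane tree with 10 edges has 11 nodes, and the count is C_10. So B = C_10 = 16796.
A − B = 208012 − 16796 = 191216.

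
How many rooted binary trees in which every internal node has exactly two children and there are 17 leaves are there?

35357670

Full binary trees with 17 leaves have 17−1 = 16 internal nodes, so there are C_16 of them.
C_16 = C(32,16)/17 = 601080390/17 = 35357670.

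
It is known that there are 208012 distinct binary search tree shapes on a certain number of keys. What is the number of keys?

12

Binary search tree shapes on n keys are counted by C_n. The Catalan number equal to 208012 is C_12.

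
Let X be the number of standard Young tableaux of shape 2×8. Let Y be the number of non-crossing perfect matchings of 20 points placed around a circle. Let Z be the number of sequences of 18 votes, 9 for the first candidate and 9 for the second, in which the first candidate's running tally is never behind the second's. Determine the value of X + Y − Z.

13364

By the hook-length formula (or a Dyck-path bijection), SYT of shape 2×8 number C_8. So X = C_8 = 1430.
Pairing 20 circle points by 10 non-crossing chords gives C_10 matchings. So Y = C_10 = 16796.
Ballot sequences with n votes each where one side never trails are Dyck words, counted by C_n; here n = 9. So Z = C_9 = 4862.
X + Y − Z = 1430 + 16796 − 4862 = 13364.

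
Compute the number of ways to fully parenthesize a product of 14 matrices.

742900

Parenthesizations of m factors correspond to full binary trees with m leaves, counted by C_{m−1}; m = 14 gives C_13.
C_13 = C_12 · 2(2·12+1)/(12+2) = 208012 · 50/14 = 742900.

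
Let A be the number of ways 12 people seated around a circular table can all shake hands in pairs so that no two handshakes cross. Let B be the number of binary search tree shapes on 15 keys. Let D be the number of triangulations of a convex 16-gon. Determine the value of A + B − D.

7020537

With 12 = 2·6 people, non-crossing handshake pairings are non-crossing perfect matchings on a circle, counted by C_6. So A = C_6 = 132.
Rooted binary trees with 15 nodes (each child slot possibly empty) number C_15. So B = C_15 = 9694845.
Triangulations of a convex m-gon are counted by C_{m−2}; with m = 16 this is C_14. So D = C_14 = 2674440.
A + B − D = 132 + 9694845 − 2674440 = 7020537.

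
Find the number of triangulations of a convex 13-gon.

A convex 13-gon is triangulated into 11 triangles, and the number of such triangulations is the Catalan number C_{13−2} = C_11.
C_11 = C_10 · 2(2·10+1)/(10+2) = 16796 · 42/12 = 58786.

58786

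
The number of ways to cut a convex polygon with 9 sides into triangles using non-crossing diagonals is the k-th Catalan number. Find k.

7

The number of triangulations of a 9-gon is the Catalan number C_7 (index = sides − 2).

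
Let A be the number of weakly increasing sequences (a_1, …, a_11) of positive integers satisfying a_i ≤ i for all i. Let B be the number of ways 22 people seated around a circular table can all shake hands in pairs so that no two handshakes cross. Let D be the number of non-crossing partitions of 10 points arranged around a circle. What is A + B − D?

100776

Weakly increasing sequences with a_i ≤ i biject with Dyck paths of semilength 11, so there are C_11. So A = C_11 = 58786.
With 22 = 2·11 people, non-crossing handshake pairings are non-crossing perfect matchings on a circle, counted by C_11. So B = C_11 = 58786.
The non-crossing partitions of [10] form a lattice of size C_10. So D = C_10 = 16796.
A + B − D = 58786 + 58786 − 16796 = 100776.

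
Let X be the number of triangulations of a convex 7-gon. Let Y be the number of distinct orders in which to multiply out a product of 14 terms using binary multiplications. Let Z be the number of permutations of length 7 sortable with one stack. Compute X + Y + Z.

Triangulations of a convex m-gon are counted by C_{m−2}; with m = 7 this is C_5. So X = C_5 = 42.
Parenthesizations of m factors correspond to full binary trees with m leaves, counted by C_{m−1}; m = 14 gives C_13. So Y = C_13 = 742900.
Stack-sortable permutations are exactly the 231-avoiding ones, counted by C_n; here n = 7. So Z = C_7 = 429.
X + Y + Z = 42 + 742900 + 429 = 743371.

743371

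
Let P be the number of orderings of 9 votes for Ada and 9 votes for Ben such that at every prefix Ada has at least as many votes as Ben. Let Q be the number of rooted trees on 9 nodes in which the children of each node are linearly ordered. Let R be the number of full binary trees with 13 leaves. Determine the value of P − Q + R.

Ballot sequences with n votes each where one side never trails are Dyck words, counted by C_n; here n = 9. So P = C_9 = 4862.
A rooted plane tree on 9 nodes has 8 edges, and such trees are counted by C_8. So Q = C_8 = 1430.
Full binary trees with 13 leaves have 13−1 = 12 internal nodes, so there are C_12 of them. So R = C_12 = 208012.
P − Q + R = 4862 − 1430 + 208012 = 211444.

211444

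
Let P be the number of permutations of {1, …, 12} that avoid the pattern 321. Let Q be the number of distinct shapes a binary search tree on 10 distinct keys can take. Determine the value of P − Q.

For any fixed pattern of length 3, the pattern-avoiding permutations of [12] number C_12. So P = C_12 = 208012.
There are C_n binary search tree shapes on n keys; with n = 10 that is C_10. So Q = C_10 = 16796.
P − Q = 208012 − 16796 = 191216.

191216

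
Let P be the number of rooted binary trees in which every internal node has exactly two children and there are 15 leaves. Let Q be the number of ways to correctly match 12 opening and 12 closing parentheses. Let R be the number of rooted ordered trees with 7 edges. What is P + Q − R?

2882023

Full binary trees with 15 leaves have 15−1 = 14 internal nodes, so there are C_14 of them. So P = C_14 = 2674440.
A balanced arrangement of 12 bracket pairs is a Dyck word of semilength 12, so the count is C_12. So Q = C_12 = 208012.
Rooted ordered trees with n edges are counted by C_n; here n = 7. So R = C_7 = 429.
P + Q − R = 2674440 + 208012 − 429 = 2882023.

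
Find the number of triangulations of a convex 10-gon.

1430

Triangulations of a convex m-gon are counted by C_{m−2}; with m = 10 this is C_8.
C_8 = C(16,8)/9 = 12870/9 = 1430.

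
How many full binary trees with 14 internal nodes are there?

Full binary trees with n internal nodes are counted by C_n; here n = 14.
C_14 = C_13 · 2(2·13+1)/(13+2) = 742900 · 54/15 = 2674440.

2674440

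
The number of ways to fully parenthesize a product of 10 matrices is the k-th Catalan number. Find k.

9

Parenthesizations of m factors correspond to full binary trees with m leaves, counted by C_{m−1}; m = 10 gives C_9.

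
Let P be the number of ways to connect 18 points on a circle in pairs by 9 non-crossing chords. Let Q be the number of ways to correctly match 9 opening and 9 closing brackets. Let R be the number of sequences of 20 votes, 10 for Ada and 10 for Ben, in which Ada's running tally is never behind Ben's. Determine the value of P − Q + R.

16796

Pairing 18 circle points by 9 non-crossing chords gives C_9 matchings. So P = C_9 = 4862.
A balanced arrangement of 9 bracket pairs is a Dyck word of semilength 9, so the count is C_9. So Q = C_9 = 4862.
Ballot sequences with n votes each where one side never trails are Dyck words, counted by C_n; here n = 10. So R = C_10 = 16796.
P − Q + R = 4862 − 4862 + 16796 = 16796.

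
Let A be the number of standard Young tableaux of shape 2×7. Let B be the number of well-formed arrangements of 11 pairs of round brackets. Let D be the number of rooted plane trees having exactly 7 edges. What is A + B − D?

By the hook-length formula (or a Dyck-path bijection), SYT of shape 2×7 number C_7. So A = C_7 = 429.
A balanced arrangement of 11 bracket pairs is a Dyck word of semilength 11, so the count is C_11. So B = C_11 = 58786.
Rooted ordered trees with n edges are counted by C_n; here n = 7. So D = C_7 = 429.
A + B − D = 429 + 58786 − 429 = 58786.

58786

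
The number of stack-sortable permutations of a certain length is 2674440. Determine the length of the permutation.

14

Stack-sortable permutations of [n] are counted by C_n; 2674440 = C_14.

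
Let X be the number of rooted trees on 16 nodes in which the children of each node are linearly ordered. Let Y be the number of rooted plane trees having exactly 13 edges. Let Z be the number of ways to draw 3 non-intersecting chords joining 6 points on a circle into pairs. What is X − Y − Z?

8951940

A rooted plane tree on 16 nodes has 15 edges, and such trees are counted by C_15. So X = C_15 = 9694845.
A rooted plane tree with 13 edges has 14 nodes, and the count is C_13. So Y = C_13 = 742900.
Non-crossing perfect matchings of 2n points on a circle are counted by C_n; with 6 points, n = 3. So Z = C_3 = 5.
X − Y − Z = 9694845 − 742900 − 5 = 8951940.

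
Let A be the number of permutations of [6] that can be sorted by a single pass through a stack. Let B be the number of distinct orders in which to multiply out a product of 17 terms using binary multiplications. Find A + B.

35357802

Stack-sortable permutations are exactly the 231-avoiding ones, counted by C_n; here n = 6. So A = C_6 = 132.
Ways to associate a product of 17 factors correspond to binary trees on 17 leaves, so the count is C_16. So B = C_16 = 35357670.
A + B = 132 + 35357670 = 35357802.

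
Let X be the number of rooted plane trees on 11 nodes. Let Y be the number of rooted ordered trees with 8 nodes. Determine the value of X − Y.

Rooted ordered (plane) trees on m nodes have m−1 edges and are counted by C_{m−1}; m = 11 gives C_10. So X = C_10 = 16796.
A rooted plane tree on 8 nodes has 7 edges, and such trees are counted by C_7. So Y = C_7 = 429.
X − Y = 16796 − 429 = 16367.

16367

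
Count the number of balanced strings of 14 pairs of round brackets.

A balanced arrangement of 14 bracket pairs is a Dyck word of semilength 14, so the count is C_14.
C_14 = C_13 · 2(2·13+1)/(13+2) = 742900 · 54/15 = 2674440.

2674440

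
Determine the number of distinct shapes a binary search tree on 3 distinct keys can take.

5

Rooted binary trees with 3 nodes (each child slot possibly empty) number C_3.
C_3 = C(6,3)/4 = 20/4 = 5.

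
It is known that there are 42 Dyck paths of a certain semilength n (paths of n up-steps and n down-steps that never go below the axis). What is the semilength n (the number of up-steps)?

Dyck paths of semilength n are counted by C_n; 42 = C_5.

5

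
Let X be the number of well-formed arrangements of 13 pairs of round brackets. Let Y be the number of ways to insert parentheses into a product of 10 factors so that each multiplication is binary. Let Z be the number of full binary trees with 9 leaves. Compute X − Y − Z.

With 13 pairs the number of balanced bracket strings is the Catalan number C_13. So X = C_13 = 742900.
Parenthesizations of m factors correspond to full binary trees with m leaves, counted by C_{m−1}; m = 10 gives C_9. So Y = C_9 = 4862.
Full binary trees with 9 leaves have 9−1 = 8 internal nodes, so there are C_8 of them. So Z = C_8 = 1430.
X − Y − Z = 742900 − 4862 − 1430 = 736608.

736608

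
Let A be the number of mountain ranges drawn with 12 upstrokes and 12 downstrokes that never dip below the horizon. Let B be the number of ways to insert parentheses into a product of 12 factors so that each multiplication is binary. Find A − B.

149226

Paths of 12 up- and 12 down-steps that never dip below the axis are Dyck paths; their count is C_12. So A = C_12 = 208012.
Parenthesizations of m factors correspond to full binary trees with m leaves, counted by C_{m−1}; m = 12 gives C_11. So B = C_11 = 58786.
A − B = 208012 − 58786 = 149226.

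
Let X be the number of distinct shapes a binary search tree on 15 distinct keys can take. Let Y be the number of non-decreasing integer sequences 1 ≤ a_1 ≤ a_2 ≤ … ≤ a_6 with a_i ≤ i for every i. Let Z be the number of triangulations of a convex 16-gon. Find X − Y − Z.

Rooted binary trees with 15 nodes (each child slot possibly empty) number C_15. So X = C_15 = 9694845.
Weakly increasing sequences with a_i ≤ i biject with Dyck paths of semilength 6, so there are C_6. So Y = C_6 = 132.
Triangulations of a convex m-gon are counted by C_{m−2}; with m = 16 this is C_14. So Z = C_14 = 2674440.
X − Y − Z = 9694845 − 132 − 2674440 = 7020273.

7020273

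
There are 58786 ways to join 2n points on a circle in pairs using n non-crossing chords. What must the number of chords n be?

Non-crossing pairings of 2n points on a circle are counted by C_n. Since C_11 = 58786, the index is 11.

11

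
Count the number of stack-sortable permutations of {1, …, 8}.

By Knuth's characterisation, the stack-sortable permutations of length 8 are the 231-avoiders, numbering C_8.
C_8 = C(16,8)/9 = 12870/9 = 1430.

1430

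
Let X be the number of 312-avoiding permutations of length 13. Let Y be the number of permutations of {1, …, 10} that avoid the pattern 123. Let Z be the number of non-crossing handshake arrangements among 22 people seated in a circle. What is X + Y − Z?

700910

Permutations of [n] avoiding any single length-3 pattern are counted by C_n; here n = 13. So X = C_13 = 742900.
For any fixed pattern of length 3, the pattern-avoiding permutations of [10] number C_10. So Y = C_10 = 16796.
With 22 = 2·11 people, non-crossing handshake pairings are non-crossing perfect matchings on a circle, counted by C_11. So Z = C_11 = 58786.
X + Y − Z = 742900 + 16796 − 58786 = 700910.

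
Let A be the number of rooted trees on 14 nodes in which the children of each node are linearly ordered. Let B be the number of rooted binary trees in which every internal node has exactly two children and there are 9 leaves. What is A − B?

A rooted plane tree on 14 nodes has 13 edges, and such trees are counted by C_13. So A = C_13 = 742900.
Full binary trees with 9 leaves have 9−1 = 8 internal nodes, so there are C_8 of them. So B = C_8 = 1430.
A − B = 742900 − 1430 = 741470.

741470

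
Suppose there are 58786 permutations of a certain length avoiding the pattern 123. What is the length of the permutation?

11

Permutations of [n] avoiding a fixed length-3 pattern are counted by C_n, and C_11 = 58786.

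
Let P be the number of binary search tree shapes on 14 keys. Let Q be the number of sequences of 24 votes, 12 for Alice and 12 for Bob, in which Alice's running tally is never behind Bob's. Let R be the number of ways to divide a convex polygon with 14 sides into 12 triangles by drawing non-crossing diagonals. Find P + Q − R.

2674440

Binary trees (left/right distinguished) on n nodes are counted by C_n; here n = 14. So P = C_14 = 2674440.
Ballot sequences with n votes each where one side never trails are Dyck words, counted by C_n; here n = 12. So Q = C_12 = 208012.
A convex 14-gon is triangulated into 12 triangles, and the number of such triangulations is the Catalan number C_{14−2} = C_12. So R = C_12 = 208012.
P + Q − R = 2674440 + 208012 − 208012 = 2674440.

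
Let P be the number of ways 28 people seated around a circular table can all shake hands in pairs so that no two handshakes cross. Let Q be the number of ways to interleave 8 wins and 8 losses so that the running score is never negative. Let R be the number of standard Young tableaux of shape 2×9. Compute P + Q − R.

2671008

With 28 = 2·14 people, non-crossing handshake pairings are non-crossing perfect matchings on a circle, counted by C_14. So P = C_14 = 2674440.
Ballot sequences with n votes each where one side never trails are Dyck words, counted by C_n; here n = 8. So Q = C_8 = 1430.
Standard Young tableaux of shape 2×n are counted by C_n; here n = 9. So R = C_9 = 4862.
P + Q − R = 2674440 + 1430 − 4862 = 2671008.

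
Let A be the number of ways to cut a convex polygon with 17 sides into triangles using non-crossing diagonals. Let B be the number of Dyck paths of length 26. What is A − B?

Triangulations of a convex m-gon are counted by C_{m−2}; with m = 17 this is C_15. So A = C_15 = 9694845.
A Dyck path with 13 up-steps and 13 down-steps has semilength 13, so there are C_13 of them. So B = C_13 = 742900.
A − B = 9694845 − 742900 = 8951945.

8951945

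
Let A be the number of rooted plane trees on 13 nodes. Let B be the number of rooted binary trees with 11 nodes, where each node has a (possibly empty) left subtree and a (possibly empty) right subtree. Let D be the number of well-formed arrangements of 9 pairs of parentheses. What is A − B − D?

A rooted plane tree on 13 nodes has 12 edges, and such trees are counted by C_12. So A = C_12 = 208012.
Binary trees (left/right distinguished) on n nodes are counted by C_n; here n = 11. So B = C_11 = 58786.
Balanced strings of n pairs of brackets are counted by C_n; here n = 9. So D = C_9 = 4862.
A − B − D = 208012 − 58786 − 4862 = 144364.

144364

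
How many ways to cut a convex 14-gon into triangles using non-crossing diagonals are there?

208012

The number of triangulations of a 14-gon is the Catalan number C_12 (index = sides − 2).
C_12 = 208012.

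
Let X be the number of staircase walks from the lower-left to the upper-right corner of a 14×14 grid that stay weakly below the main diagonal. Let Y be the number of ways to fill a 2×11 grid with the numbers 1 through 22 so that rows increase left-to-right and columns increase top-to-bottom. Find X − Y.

Monotone paths in an n×n grid that stay weakly below the diagonal are counted by C_n; here n = 14. So X = C_14 = 2674440.
Standard Young tableaux of shape 2×n are counted by C_n; here n = 11. So Y = C_11 = 58786.
X − Y = 2674440 − 58786 = 2615654.

2615654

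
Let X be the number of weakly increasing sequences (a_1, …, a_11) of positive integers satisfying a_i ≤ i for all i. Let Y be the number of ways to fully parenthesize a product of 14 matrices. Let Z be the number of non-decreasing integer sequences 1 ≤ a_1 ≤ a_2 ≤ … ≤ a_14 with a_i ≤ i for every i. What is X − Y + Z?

Such sub-staircase sequences of length n are counted by C_n; here n = 11. So X = C_11 = 58786.
Ways to associate a product of 14 factors correspond to binary trees on 14 leaves, so the count is C_13. So Y = C_13 = 742900.
Weakly increasing sequences with a_i ≤ i biject with Dyck paths of semilength 14, so there are C_14. So Z = C_14 = 2674440.
X − Y + Z = 58786 − 742900 + 2674440 = 1990326.

1990326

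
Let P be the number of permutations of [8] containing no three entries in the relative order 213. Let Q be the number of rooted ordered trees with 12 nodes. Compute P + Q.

Permutations of [n] avoiding any single length-3 pattern are counted by C_n; here n = 8. So P = C_8 = 1430.
Rooted ordered (plane) trees on m nodes have m−1 edges and are counted by C_{m−1}; m = 12 gives C_11. So Q = C_11 = 58786.
P + Q = 1430 + 58786 = 60216.

60216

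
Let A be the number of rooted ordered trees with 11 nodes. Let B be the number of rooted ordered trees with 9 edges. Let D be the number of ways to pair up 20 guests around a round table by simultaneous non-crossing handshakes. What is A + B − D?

4862

A rooted plane tree on 11 nodes has 10 edges, and such trees are counted by C_10. So A = C_10 = 16796.
A rooted plane tree with 9 edges has 10 nodes, and the count is C_9. So B = C_9 = 4862.
Non-crossing handshake pairings of 2n people are counted by C_n; 20 people gives n = 10. So D = C_10 = 16796.
A + B − D = 16796 + 4862 − 16796 = 4862.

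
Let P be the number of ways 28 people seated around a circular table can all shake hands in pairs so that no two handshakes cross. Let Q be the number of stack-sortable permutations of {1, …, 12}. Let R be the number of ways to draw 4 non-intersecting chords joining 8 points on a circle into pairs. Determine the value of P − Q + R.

2466442

With 28 = 2·14 people, non-crossing handshake pairings are non-crossing perfect matchings on a circle, counted by C_14. So P = C_14 = 2674440.
Stack-sortable permutations are exactly the 231-avoiding ones, counted by C_n; here n = 12. So Q = C_12 = 208012.
Non-crossing perfect matchings of 2n points on a circle are counted by C_n; with 8 points, n = 4. So R = C_4 = 14.
P − Q + R = 2674440 − 208012 + 14 = 2466442.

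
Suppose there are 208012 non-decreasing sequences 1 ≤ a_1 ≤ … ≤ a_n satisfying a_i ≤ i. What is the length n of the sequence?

12

Such sub-staircase sequences of length n are counted by C_n; 208012 = C_12.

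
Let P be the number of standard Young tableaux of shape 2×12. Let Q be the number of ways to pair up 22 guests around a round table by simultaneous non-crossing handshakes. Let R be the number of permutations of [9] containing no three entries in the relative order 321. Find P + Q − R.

261936

By the hook-length formula (or a Dyck-path bijection), SYT of shape 2×12 number C_12. So P = C_12 = 208012.
Non-crossing handshake pairings of 2n people are counted by C_n; 22 people gives n = 11. So Q = C_11 = 58786.
For any fixed pattern of length 3, the pattern-avoiding permutations of [9] number C_9. So R = C_9 = 4862.
P + Q − R = 208012 + 58786 − 4862 = 261936.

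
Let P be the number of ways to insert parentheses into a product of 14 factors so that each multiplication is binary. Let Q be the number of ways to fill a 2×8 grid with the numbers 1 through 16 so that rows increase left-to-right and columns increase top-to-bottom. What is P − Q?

741470

Ways to associate a product of 14 factors correspond to binary trees on 14 leaves, so the count is C_13. So P = C_13 = 742900.
By the hook-length formula (or a Dyck-path bijection), SYT of shape 2×8 number C_8. So Q = C_8 = 1430.
P − Q = 742900 − 1430 = 741470.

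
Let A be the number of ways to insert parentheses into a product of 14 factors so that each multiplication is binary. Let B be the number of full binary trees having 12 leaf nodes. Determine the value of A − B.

Ways to associate a product of 14 factors correspond to binary trees on 14 leaves, so the count is C_13. So A = C_13 = 742900.
Full binary trees with 12 leaves have 12−1 = 11 internal nodes, so there are C_11 of them. So B = C_11 = 58786.
A − B = 742900 − 58786 = 684114.

684114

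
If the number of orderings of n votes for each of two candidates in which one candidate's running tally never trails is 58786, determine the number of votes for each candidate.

11

Such ballot sequences with n votes each are counted by C_n. The Catalan number equal to 58786 is C_11.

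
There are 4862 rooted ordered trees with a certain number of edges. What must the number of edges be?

9

Rooted ordered trees with n edges are counted by C_n, and C_9 = 4862.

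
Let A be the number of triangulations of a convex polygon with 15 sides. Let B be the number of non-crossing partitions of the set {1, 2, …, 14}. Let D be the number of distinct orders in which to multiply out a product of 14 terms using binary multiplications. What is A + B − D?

2674440

The number of triangulations of a 15-gon is the Catalan number C_13 (index = sides − 2). So A = C_13 = 742900.
Non-crossing partitions of an n-element set are counted by C_n; here n = 14. So B = C_14 = 2674440.
Bracketing 14 factors into binary products is counted by C_{14−1} = C_13. So D = C_13 = 742900.
A + B − D = 742900 + 2674440 − 742900 = 2674440.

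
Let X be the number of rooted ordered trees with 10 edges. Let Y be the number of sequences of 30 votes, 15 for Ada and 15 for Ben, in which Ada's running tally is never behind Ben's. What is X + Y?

9711641

Rooted ordered trees with n edges are counted by C_n; here n = 10. So X = C_10 = 16796.
Ballot sequences with n votes each where one side never trails are Dyck words, counted by C_n; here n = 15. So Y = C_15 = 9694845.
X + Y = 16796 + 9694845 = 9711641.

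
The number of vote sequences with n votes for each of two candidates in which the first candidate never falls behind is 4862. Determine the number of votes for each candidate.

Such ballot sequences with n votes each are counted by C_n; 4862 = C_9.

9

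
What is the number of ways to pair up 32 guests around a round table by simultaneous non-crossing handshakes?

Non-crossing handshake pairings of 2n people are counted by C_n; 32 people gives n = 16.
C_16 = C(32,16)/17 = 601080390/17 = 35357670.

35357670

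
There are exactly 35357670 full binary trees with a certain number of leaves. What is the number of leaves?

17

Full binary trees with L leaves are counted by C_{L−1}; 35357670 = C_16.
So the index is 16, and the number of leaves is 16 + 1 = 17.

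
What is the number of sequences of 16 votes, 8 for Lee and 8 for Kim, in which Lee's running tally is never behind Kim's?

Reading a vote for the leader as '(' and for the other as ')' turns such a sequence into a balanced string of 8 pairs, so the count is C_8.
C_8 = C(16,8)/9 = 12870/9 = 1430.

1430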